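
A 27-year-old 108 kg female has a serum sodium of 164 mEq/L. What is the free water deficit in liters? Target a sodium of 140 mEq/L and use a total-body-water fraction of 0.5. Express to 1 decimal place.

9.3 L

TBW = 0.5 · 108 = 54 L
Free water deficit = TBW · (Na/140 − 1)
= 54 · (164/140 − 1)
= 54 · 0.1714
= 9.26 L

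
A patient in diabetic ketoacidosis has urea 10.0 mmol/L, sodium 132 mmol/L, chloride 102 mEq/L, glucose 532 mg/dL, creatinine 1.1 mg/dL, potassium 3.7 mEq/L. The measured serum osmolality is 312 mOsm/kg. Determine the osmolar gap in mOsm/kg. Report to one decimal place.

Calculated osmolality = 2·Na + glucose/18 + urea
= 2·132 + 532/18 + 10
= 264 + 29.56 + 10
= 303.56 mOsm/kg ≈ 303.6 mOsm/kg
Osmolar gap = measured − calculated = 312 − 303.6 = 8.4 mOsm/kg

8.4 mOsm/kg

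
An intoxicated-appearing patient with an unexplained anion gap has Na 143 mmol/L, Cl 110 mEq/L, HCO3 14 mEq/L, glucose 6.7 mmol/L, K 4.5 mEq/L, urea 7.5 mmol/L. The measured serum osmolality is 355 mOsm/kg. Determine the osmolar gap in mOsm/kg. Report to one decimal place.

Calculated osmolality = 2·Na + glucose + urea
= 2·143 + 6.7 + 7.5
= 286 + 6.70 + 7.50
= 300.2 mOsm/kg ≈ 300.2 mOsm/kg
Osmolar gap = measured − calculated = 355 − 300.2 = 54.8 mOsm/kg

54.8 mOsm/kg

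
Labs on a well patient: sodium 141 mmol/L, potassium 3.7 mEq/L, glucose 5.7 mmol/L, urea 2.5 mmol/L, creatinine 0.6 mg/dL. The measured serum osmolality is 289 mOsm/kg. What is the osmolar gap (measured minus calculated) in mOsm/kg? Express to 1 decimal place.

Calculated osmolality = 2·Na + glucose + urea
= 2·141 + 5.7 + 2.5
= 282 + 5.70 + 2.50
= 290.2 mOsm/kg ≈ 290.2 mOsm/kg
Osmolar gap = measured − calculated = 289 − 290.2 = -1.2 mOsm/kg

-1.2 mOsm/kg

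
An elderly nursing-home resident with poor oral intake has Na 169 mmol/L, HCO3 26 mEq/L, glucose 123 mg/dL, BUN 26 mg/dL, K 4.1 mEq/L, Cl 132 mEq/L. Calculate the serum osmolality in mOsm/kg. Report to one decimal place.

354.1 mOsm/kg

Calculated osmolality = 2·Na + glucose/18 + BUN/2.8
= 2·169 + 123/18 + 26/2.8
= 338 + 6.83 + 9.29
= 354.12 mOsm/kg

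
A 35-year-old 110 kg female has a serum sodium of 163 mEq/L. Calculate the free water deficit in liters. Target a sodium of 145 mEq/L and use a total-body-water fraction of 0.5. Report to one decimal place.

6.8 L

TBW = 0.5 · 110 = 55 L
Free water deficit = TBW · (Na/145 − 1)
= 55 · (163/145 − 1)
= 55 · 0.1241
= 6.83 L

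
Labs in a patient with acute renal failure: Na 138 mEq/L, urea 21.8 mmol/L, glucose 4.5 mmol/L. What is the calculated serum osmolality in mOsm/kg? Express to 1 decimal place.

302.3 mOsm/kg

Calculated osmolality = 2·Na + glucose + urea
= 2·138 + 4.5 + 21.8
= 276 + 4.50 + 21.80
= 302.3 mOsm/kg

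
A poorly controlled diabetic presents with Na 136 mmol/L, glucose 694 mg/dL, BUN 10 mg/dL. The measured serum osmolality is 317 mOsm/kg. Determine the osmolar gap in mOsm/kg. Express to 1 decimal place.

2.9 mOsm/kg

Calculated osmolality = 2·Na + glucose/18 + BUN/2.8
= 2·136 + 694/18 + 10/2.8
= 272 + 38.56 + 3.57
= 314.13 mOsm/kg ≈ 314.1 mOsm/kg
Osmolar gap = measured − calculated = 317 − 314.1 = 2.9 mOsm/kg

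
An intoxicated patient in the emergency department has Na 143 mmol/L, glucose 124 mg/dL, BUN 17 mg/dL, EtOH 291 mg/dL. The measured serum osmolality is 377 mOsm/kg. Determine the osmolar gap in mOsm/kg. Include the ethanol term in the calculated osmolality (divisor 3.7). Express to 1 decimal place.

Calculated osmolality = 2·Na + glucose/18 + BUN/2.8 + ethanol/3.7
= 2·143 + 124/18 + 17/2.8 + 291/3.7
= 286 + 6.89 + 6.07 + 78.65
= 377.61 mOsm/kg ≈ 377.6 mOsm/kg
Osmolar gap = measured − calculated = 377 − 377.6 = -0.6 mOsm/kg

-0.6 mOsm/kg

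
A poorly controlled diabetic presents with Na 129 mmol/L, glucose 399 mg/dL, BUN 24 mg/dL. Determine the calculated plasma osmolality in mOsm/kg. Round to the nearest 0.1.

Calculated osmolality = 2·Na + glucose/18 + BUN/2.8
= 2·129 + 399/18 + 24/2.8
= 258 + 22.17 + 8.57
= 288.74 mOsm/kg

288.7 mOsm/kg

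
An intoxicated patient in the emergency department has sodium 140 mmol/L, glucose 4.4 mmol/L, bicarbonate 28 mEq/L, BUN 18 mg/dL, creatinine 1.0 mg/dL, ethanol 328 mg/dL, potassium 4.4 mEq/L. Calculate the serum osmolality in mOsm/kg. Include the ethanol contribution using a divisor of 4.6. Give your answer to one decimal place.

Calculated osmolality = 2·Na + glucose + BUN/2.8 + ethanol/4.6
= 2·140 + 4.4 + 18/2.8 + 328/4.6
= 280 + 4.40 + 6.43 + 71.30
= 362.13 mOsm/kg

362.1 mOsm/kg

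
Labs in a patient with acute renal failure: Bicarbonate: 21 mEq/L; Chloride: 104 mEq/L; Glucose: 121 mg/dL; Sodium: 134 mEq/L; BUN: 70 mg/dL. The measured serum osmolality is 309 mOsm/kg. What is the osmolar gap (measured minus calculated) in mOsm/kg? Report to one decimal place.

9.3 mOsm/kg

Calculated osmolality = 2·Na + glucose/18 + BUN/2.8
= 2·134 + 121/18 + 70/2.8
= 268 + 6.72 + 25
= 299.72 mOsm/kg ≈ 299.7 mOsm/kg
Osmolar gap = measured − calculated = 309 − 299.7 = 9.3 mOsm/kg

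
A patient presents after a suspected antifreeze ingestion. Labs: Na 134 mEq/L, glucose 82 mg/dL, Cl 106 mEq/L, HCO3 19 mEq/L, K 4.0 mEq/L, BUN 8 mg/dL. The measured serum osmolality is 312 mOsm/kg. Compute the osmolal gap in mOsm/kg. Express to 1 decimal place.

Calculated osmolality = 2·Na + glucose/18 + BUN/2.8
= 2·134 + 82/18 + 8/2.8
= 268 + 4.56 + 2.86
= 275.42 mOsm/kg ≈ 275.4 mOsm/kg
Osmolar gap = measured − calculated = 312 − 275.4 = 36.6 mOsm/kg

36.6 mOsm/kg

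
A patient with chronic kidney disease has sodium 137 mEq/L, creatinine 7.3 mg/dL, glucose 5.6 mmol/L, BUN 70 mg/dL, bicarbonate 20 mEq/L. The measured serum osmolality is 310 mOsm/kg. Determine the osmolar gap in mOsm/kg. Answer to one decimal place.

Calculated osmolality = 2·Na + glucose + BUN/2.8
= 2·137 + 5.6 + 70/2.8
= 274 + 5.60 + 25
= 304.6 mOsm/kg ≈ 304.6 mOsm/kg
Osmolar gap = measured − calculated = 310 − 304.6 = 5.4 mOsm/kg

5.4 mOsm/kg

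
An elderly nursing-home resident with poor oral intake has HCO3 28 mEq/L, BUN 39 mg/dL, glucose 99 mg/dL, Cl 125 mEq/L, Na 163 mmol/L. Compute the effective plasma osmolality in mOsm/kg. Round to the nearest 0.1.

Effective osmolality excludes urea (freely permeant across cell membranes):
2·Na + glucose/18
= 2·163 + 99/18
= 326 + 5.5
= 331.5 mOsm/kg

331.5 mOsm/kg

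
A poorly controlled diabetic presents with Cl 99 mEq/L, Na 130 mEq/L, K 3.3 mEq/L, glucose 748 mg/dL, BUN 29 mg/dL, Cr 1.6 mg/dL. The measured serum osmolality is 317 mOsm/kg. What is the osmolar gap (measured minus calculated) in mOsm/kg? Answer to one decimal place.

5.1 mOsm/kg

Calculated osmolality = 2·Na + glucose/18 + BUN/2.8
= 2·130 + 748/18 + 29/2.8
= 260 + 41.56 + 10.36
= 311.92 mOsm/kg ≈ 311.9 mOsm/kg
Osmolar gap = measured − calculated = 317 − 311.9 = 5.1 mOsm/kg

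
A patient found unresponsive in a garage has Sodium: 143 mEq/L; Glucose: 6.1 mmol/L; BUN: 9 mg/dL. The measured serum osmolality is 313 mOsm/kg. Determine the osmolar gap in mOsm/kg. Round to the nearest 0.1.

17.7 mOsm/kg

Calculated osmolality = 2·Na + glucose + BUN/2.8
= 2·143 + 6.1 + 9/2.8
= 286 + 6.10 + 3.21
= 295.31 mOsm/kg ≈ 295.3 mOsm/kg
Osmolar gap = measured − calculated = 313 − 295.3 = 17.7 mOsm/kg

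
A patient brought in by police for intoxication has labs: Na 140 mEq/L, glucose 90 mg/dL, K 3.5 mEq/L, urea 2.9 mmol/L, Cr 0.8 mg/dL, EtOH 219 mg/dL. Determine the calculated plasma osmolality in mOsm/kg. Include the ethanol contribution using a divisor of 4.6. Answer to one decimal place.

335.5 mOsm/kg

Calculated osmolality = 2·Na + glucose/18 + urea + ethanol/4.6
= 2·140 + 90/18 + 2.9 + 219/4.6
= 280 + 5 + 2.90 + 47.61
= 335.51 mOsm/kg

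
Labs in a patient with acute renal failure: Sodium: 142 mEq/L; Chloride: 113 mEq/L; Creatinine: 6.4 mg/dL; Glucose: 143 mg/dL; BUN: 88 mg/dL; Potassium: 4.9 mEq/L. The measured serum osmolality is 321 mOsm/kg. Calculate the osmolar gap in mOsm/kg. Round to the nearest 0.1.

-2.4 mOsm/kg

Calculated osmolality = 2·Na + glucose/18 + BUN/2.8
= 2·142 + 143/18 + 88/2.8
= 284 + 7.94 + 31.43
= 323.37 mOsm/kg ≈ 323.4 mOsm/kg
Osmolar gap = measured − calculated = 321 − 323.4 = -2.4 mOsm/kg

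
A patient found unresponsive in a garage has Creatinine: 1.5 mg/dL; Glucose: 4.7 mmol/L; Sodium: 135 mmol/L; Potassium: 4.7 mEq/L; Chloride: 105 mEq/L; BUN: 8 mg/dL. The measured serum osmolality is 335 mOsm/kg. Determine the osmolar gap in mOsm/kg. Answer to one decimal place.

57.4 mOsm/kg

Calculated osmolality = 2·Na + glucose + BUN/2.8
= 2·135 + 4.7 + 8/2.8
= 270 + 4.70 + 2.86
= 277.56 mOsm/kg ≈ 277.6 mOsm/kg
Osmolar gap = measured − calculated = 335 − 277.6 = 57.4 mOsm/kg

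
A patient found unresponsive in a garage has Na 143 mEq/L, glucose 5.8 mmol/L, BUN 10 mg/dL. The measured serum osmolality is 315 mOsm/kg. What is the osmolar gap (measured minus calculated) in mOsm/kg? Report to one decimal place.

19.6 mOsm/kg

Calculated osmolality = 2·Na + glucose + BUN/2.8
= 2·143 + 5.8 + 10/2.8
= 286 + 5.80 + 3.57
= 295.37 mOsm/kg ≈ 295.4 mOsm/kg
Osmolar gap = measured − calculated = 315 − 295.4 = 19.6 mOsm/kg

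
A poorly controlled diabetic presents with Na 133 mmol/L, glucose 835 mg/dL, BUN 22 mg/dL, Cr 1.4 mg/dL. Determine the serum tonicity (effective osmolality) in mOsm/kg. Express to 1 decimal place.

Effective osmolality excludes urea (freely permeant across cell membranes):
2·Na + glucose/18
= 2·133 + 835/18
= 266 + 46.39
= 312.39 mOsm/kg

312.4 mOsm/kg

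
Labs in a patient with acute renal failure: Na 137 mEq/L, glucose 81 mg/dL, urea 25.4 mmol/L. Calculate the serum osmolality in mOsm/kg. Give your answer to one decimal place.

Calculated osmolality = 2·Na + glucose/18 + urea
= 2·137 + 81/18 + 25.4
= 274 + 4.50 + 25.40
= 303.9 mOsm/kg

303.9 mOsm/kg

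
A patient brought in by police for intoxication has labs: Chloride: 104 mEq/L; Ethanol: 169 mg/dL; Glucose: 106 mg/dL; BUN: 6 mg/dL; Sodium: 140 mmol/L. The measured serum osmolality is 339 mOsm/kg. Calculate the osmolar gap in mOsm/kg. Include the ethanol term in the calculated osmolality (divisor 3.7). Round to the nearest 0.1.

5.3 mOsm/kg

Calculated osmolality = 2·Na + glucose/18 + BUN/2.8 + ethanol/3.7
= 2·140 + 106/18 + 6/2.8 + 169/3.7
= 280 + 5.89 + 2.14 + 45.68
= 333.71 mOsm/kg ≈ 333.7 mOsm/kg
Osmolar gap = measured − calculated = 339 − 333.7 = 5.3 mOsm/kg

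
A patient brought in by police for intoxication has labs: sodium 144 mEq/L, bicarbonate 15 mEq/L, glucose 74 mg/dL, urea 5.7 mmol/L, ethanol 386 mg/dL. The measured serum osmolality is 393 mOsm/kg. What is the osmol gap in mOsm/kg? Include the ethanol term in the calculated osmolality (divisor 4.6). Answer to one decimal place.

Calculated osmolality = 2·Na + glucose/18 + urea + ethanol/4.6
= 2·144 + 74/18 + 5.7 + 386/4.6
= 288 + 4.11 + 5.70 + 83.91
= 381.72 mOsm/kg ≈ 381.7 mOsm/kg
Osmolar gap = measured − calculated = 393 − 381.7 = 11.3 mOsm/kg

11.3 mOsm/kg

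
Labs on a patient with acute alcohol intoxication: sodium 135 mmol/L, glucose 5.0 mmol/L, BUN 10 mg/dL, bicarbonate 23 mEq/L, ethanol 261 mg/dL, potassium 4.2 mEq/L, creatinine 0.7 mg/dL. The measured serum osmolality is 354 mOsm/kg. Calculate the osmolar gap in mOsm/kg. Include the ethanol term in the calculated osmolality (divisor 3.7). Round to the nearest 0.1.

4.9 mOsm/kg

Calculated osmolality = 2·Na + glucose + BUN/2.8 + ethanol/3.7
= 2·135 + 5 + 10/2.8 + 261/3.7
= 270 + 5 + 3.57 + 70.54
= 349.11 mOsm/kg ≈ 349.1 mOsm/kg
Osmolar gap = measured − calculated = 354 − 349.1 = 4.9 mOsm/kg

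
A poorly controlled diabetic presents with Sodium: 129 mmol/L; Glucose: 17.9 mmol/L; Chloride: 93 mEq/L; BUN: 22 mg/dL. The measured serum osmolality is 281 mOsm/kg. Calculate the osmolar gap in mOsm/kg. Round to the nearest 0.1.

Calculated osmolality = 2·Na + glucose + BUN/2.8
= 2·129 + 17.9 + 22/2.8
= 258 + 17.90 + 7.86
= 283.76 mOsm/kg ≈ 283.8 mOsm/kg
Osmolar gap = measured − calculated = 281 − 283.8 = -2.8 mOsm/kg

-2.8 mOsm/kg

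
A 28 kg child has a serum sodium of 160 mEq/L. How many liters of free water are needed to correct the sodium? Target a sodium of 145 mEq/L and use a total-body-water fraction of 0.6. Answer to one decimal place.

TBW = 0.6 · 28 = 16.8 L
Free water deficit = TBW · (Na/145 − 1)
= 16.8 · (160/145 − 1)
= 16.8 · 0.1034
= 1.74 L

1.7 L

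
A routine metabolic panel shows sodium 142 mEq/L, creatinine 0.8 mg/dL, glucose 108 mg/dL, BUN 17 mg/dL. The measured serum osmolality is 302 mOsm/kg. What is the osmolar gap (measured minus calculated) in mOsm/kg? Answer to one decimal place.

5.9 mOsm/kg

Calculated osmolality = 2·Na + glucose/18 + BUN/2.8
= 2·142 + 108/18 + 17/2.8
= 284 + 6 + 6.07
= 296.07 mOsm/kg ≈ 296.1 mOsm/kg
Osmolar gap = measured − calculated = 302 − 296.1 = 5.9 mOsm/kg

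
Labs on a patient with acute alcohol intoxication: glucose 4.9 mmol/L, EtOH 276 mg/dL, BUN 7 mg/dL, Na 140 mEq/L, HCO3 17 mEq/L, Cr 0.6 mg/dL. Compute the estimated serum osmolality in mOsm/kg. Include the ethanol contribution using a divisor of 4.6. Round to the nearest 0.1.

347.4 mOsm/kg

Calculated osmolality = 2·Na + glucose + BUN/2.8 + ethanol/4.6
= 2·140 + 4.9 + 7/2.8 + 276/4.6
= 280 + 4.90 + 2.50 + 60
= 347.4 mOsm/kg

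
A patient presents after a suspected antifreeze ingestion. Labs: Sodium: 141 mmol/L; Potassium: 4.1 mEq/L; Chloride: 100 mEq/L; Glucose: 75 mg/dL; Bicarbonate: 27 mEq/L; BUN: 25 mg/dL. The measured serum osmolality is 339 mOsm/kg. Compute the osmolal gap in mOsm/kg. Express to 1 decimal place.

43.9 mOsm/kg

Calculated osmolality = 2·Na + glucose/18 + BUN/2.8
= 2·141 + 75/18 + 25/2.8
= 282 + 4.17 + 8.93
= 295.1 mOsm/kg ≈ 295.1 mOsm/kg
Osmolar gap = measured − calculated = 339 − 295.1 = 43.9 mOsm/kg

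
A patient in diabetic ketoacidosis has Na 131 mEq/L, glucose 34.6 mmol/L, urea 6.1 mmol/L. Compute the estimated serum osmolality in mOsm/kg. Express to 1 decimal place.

302.7 mOsm/kg

Calculated osmolality = 2·Na + glucose + urea
= 2·131 + 34.6 + 6.1
= 262 + 34.60 + 6.10
= 302.7 mOsm/kg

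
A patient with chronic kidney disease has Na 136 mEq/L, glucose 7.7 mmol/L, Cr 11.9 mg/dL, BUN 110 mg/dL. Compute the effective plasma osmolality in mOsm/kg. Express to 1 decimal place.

Effective osmolality excludes urea (freely permeant across cell membranes):
2·Na + glucose
= 2·136 + 7.7
= 272 + 7.7
= 279.7 mOsm/kg

279.7 mOsm/kg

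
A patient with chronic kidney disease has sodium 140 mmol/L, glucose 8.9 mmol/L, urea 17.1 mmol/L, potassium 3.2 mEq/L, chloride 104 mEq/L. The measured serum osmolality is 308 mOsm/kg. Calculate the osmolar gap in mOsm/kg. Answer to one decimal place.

2.0 mOsm/kg

Calculated osmolality = 2·Na + glucose + urea
= 2·140 + 8.9 + 17.1
= 280 + 8.90 + 17.10
= 306 mOsm/kg ≈ 306.0 mOsm/kg
Osmolar gap = measured − calculated = 308 − 306.0 = 2.0 mOsm/kg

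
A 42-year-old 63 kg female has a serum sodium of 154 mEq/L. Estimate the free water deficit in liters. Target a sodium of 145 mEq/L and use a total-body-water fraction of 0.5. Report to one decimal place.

2.0 L

TBW = 0.5 · 63 = 31.5 L
Free water deficit = TBW · (Na/145 − 1)
= 31.5 · (154/145 − 1)
= 31.5 · 0.0621
= 1.96 L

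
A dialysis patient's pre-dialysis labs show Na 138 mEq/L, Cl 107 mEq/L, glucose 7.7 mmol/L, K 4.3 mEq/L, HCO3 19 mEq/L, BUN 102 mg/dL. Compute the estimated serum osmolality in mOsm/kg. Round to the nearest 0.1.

Calculated osmolality = 2·Na + glucose + BUN/2.8
= 2·138 + 7.7 + 102/2.8
= 276 + 7.70 + 36.43
= 320.13 mOsm/kg

320.1 mOsm/kg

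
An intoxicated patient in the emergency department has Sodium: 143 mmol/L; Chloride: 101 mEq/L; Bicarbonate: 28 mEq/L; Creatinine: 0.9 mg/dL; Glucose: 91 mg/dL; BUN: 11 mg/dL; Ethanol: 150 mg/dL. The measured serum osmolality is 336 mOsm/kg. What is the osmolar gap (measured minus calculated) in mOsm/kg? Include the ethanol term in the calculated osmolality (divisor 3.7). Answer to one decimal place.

0.5 mOsm/kg

Calculated osmolality = 2·Na + glucose/18 + BUN/2.8 + ethanol/3.7
= 2·143 + 91/18 + 11/2.8 + 150/3.7
= 286 + 5.06 + 3.93 + 40.54
= 335.53 mOsm/kg ≈ 335.5 mOsm/kg
Osmolar gap = measured − calculated = 336 − 335.5 = 0.5 mOsm/kg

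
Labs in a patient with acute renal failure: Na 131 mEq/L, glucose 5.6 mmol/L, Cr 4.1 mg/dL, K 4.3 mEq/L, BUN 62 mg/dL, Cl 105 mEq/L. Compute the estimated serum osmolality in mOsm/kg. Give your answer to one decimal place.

289.7 mOsm/kg

Calculated osmolality = 2·Na + glucose + BUN/2.8
= 2·131 + 5.6 + 62/2.8
= 262 + 5.60 + 22.14
= 289.74 mOsm/kg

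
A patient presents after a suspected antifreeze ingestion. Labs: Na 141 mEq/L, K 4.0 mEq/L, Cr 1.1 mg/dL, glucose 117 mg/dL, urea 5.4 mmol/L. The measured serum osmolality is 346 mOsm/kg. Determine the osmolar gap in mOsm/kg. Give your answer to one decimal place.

52.1 mOsm/kg

Calculated osmolality = 2·Na + glucose/18 + urea
= 2·141 + 117/18 + 5.4
= 282 + 6.50 + 5.40
= 293.9 mOsm/kg ≈ 293.9 mOsm/kg
Osmolar gap = measured − calculated = 346 − 293.9 = 52.1 mOsm/kg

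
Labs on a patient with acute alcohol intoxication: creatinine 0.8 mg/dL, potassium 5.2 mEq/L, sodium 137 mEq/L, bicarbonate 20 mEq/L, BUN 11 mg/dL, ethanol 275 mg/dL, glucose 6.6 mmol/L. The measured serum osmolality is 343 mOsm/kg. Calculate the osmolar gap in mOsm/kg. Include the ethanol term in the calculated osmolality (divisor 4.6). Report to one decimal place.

-1.3 mOsm/kg

Calculated osmolality = 2·Na + glucose + BUN/2.8 + ethanol/4.6
= 2·137 + 6.6 + 11/2.8 + 275/4.6
= 274 + 6.60 + 3.93 + 59.78
= 344.31 mOsm/kg ≈ 344.3 mOsm/kg
Osmolar gap = measured − calculated = 343 − 344.3 = -1.3 mOsm/kg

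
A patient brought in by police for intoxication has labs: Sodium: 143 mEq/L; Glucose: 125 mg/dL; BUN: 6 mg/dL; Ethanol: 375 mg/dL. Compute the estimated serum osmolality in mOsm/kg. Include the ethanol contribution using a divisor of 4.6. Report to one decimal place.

376.6 mOsm/kg

Calculated osmolality = 2·Na + glucose/18 + BUN/2.8 + ethanol/4.6
= 2·143 + 125/18 + 6/2.8 + 375/4.6
= 286 + 6.94 + 2.14 + 81.52
= 376.6 mOsm/kg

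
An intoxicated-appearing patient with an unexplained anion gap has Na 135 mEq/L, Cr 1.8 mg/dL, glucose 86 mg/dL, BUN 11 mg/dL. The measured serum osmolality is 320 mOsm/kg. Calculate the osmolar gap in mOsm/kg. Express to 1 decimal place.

41.3 mOsm/kg

Calculated osmolality = 2·Na + glucose/18 + BUN/2.8
= 2·135 + 86/18 + 11/2.8
= 270 + 4.78 + 3.93
= 278.71 mOsm/kg ≈ 278.7 mOsm/kg
Osmolar gap = measured − calculated = 320 − 278.7 = 41.3 mOsm/kg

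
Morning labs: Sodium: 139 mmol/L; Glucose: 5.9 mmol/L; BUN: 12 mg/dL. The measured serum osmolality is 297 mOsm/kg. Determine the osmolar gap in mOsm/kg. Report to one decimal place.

8.8 mOsm/kg

Calculated osmolality = 2·Na + glucose + BUN/2.8
= 2·139 + 5.9 + 12/2.8
= 278 + 5.90 + 4.29
= 288.19 mOsm/kg ≈ 288.2 mOsm/kg
Osmolar gap = measured − calculated = 297 − 288.2 = 8.8 mOsm/kg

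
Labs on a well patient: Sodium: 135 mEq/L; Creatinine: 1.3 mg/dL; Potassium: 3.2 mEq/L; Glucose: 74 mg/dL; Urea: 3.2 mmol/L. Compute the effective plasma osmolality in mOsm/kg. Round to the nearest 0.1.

274.1 mOsm/kg

Effective osmolality excludes urea (freely permeant across cell membranes):
2·Na + glucose/18
= 2·135 + 74/18
= 270 + 4.11
= 274.11 mOsm/kg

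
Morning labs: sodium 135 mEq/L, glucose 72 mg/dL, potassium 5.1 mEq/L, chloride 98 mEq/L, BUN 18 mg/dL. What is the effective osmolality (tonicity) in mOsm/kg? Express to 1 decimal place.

Effective osmolality excludes urea (freely permeant across cell membranes):
2·Na + glucose/18
= 2·135 + 72/18
= 270 + 4
= 274 mOsm/kg

274.0 mOsm/kg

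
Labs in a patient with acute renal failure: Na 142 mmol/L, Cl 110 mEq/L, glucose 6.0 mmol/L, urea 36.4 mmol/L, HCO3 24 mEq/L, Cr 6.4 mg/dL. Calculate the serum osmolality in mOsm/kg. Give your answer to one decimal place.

326.4 mOsm/kg

Calculated osmolality = 2·Na + glucose + urea
= 2·142 + 6 + 36.4
= 284 + 6 + 36.40
= 326.4 mOsm/kg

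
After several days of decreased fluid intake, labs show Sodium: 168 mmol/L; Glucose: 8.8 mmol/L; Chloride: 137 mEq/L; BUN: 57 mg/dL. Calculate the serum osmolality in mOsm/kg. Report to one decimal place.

Calculated osmolality = 2·Na + glucose + BUN/2.8
= 2·168 + 8.8 + 57/2.8
= 336 + 8.80 + 20.36
= 365.16 mOsm/kg

365.2 mOsm/kg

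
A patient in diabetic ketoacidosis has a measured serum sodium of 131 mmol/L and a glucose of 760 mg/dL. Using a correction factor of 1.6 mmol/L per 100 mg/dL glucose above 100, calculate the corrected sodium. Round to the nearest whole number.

142 mmol/L

Corrected Na = measured Na + 1.6 · (glucose − 100)/100
= 131 + 1.6 · (760 − 100)/100
= 131 + 10.6
= 141.6 mmol/L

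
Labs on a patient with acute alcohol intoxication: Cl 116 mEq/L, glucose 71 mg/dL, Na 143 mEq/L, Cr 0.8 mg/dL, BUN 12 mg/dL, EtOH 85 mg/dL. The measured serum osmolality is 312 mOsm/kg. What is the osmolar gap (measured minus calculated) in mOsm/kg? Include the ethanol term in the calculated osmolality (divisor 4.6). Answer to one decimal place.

-0.7 mOsm/kg

Calculated osmolality = 2·Na + glucose/18 + BUN/2.8 + ethanol/4.6
= 2·143 + 71/18 + 12/2.8 + 85/4.6
= 286 + 3.94 + 4.29 + 18.48
= 312.71 mOsm/kg ≈ 312.7 mOsm/kg
Osmolar gap = measured − calculated = 312 − 312.7 = -0.7 mOsm/kg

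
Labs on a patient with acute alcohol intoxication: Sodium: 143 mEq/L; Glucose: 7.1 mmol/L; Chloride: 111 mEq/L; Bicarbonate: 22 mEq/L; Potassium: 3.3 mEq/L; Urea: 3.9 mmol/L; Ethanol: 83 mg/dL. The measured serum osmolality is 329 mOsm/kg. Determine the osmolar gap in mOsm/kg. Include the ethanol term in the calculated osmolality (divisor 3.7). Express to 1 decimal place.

9.6 mOsm/kg

Calculated osmolality = 2·Na + glucose + urea + ethanol/3.7
= 2·143 + 7.1 + 3.9 + 83/3.7
= 286 + 7.10 + 3.90 + 22.43
= 319.43 mOsm/kg ≈ 319.4 mOsm/kg
Osmolar gap = measured − calculated = 329 − 319.4 = 9.6 mOsm/kg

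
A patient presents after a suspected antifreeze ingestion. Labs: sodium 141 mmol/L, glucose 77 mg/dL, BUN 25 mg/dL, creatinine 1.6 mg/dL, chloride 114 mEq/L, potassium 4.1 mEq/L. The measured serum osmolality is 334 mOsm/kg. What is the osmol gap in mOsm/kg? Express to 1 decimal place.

38.8 mOsm/kg

Calculated osmolality = 2·Na + glucose/18 + BUN/2.8
= 2·141 + 77/18 + 25/2.8
= 282 + 4.28 + 8.93
= 295.21 mOsm/kg ≈ 295.2 mOsm/kg
Osmolar gap = measured − calculated = 334 − 295.2 = 38.8 mOsm/kg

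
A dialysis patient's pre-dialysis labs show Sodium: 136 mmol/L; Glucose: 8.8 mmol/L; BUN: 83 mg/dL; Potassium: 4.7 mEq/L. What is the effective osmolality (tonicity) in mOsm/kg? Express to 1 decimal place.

Effective osmolality excludes urea (freely permeant across cell membranes):
2·Na + glucose
= 2·136 + 8.8
= 272 + 8.8
= 280.8 mOsm/kg

280.8 mOsm/kg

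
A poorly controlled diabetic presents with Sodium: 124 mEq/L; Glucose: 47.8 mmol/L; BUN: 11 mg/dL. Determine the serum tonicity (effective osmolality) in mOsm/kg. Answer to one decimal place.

Effective osmolality excludes urea (freely permeant across cell membranes):
2·Na + glucose
= 2·124 + 47.8
= 248 + 47.8
= 295.8 mOsm/kg

295.8 mOsm/kg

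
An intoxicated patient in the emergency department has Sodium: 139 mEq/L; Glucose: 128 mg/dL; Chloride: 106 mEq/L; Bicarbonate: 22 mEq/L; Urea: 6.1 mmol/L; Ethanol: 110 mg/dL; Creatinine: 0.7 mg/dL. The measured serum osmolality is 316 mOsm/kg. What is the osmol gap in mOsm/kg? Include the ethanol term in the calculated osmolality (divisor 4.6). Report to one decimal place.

Calculated osmolality = 2·Na + glucose/18 + urea + ethanol/4.6
= 2·139 + 128/18 + 6.1 + 110/4.6
= 278 + 7.11 + 6.10 + 23.91
= 315.12 mOsm/kg ≈ 315.1 mOsm/kg
Osmolar gap = measured − calculated = 316 − 315.1 = 0.9 mOsm/kg

0.9 mOsm/kg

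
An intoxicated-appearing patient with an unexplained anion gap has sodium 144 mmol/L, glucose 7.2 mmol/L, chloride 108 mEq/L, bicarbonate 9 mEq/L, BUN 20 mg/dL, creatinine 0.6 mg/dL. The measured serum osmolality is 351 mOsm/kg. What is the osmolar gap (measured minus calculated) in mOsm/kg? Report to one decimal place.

48.7 mOsm/kg

Calculated osmolality = 2·Na + glucose + BUN/2.8
= 2·144 + 7.2 + 20/2.8
= 288 + 7.20 + 7.14
= 302.34 mOsm/kg ≈ 302.3 mOsm/kg
Osmolar gap = measured − calculated = 351 − 302.3 = 48.7 mOsm/kg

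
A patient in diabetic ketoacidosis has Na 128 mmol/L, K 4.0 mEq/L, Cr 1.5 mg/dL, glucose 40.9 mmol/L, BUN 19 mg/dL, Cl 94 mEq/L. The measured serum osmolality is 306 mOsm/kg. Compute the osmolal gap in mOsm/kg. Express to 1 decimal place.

2.3 mOsm/kg

Calculated osmolality = 2·Na + glucose + BUN/2.8
= 2·128 + 40.9 + 19/2.8
= 256 + 40.90 + 6.79
= 303.69 mOsm/kg ≈ 303.7 mOsm/kg
Osmolar gap = measured − calculated = 306 − 303.7 = 2.3 mOsm/kg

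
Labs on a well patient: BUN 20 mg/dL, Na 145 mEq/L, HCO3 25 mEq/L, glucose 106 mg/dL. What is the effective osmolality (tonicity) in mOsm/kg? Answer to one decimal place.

Effective osmolality excludes urea (freely permeant across cell membranes):
2·Na + glucose/18
= 2·145 + 106/18
= 290 + 5.89
= 295.89 mOsm/kg

295.9 mOsm/kg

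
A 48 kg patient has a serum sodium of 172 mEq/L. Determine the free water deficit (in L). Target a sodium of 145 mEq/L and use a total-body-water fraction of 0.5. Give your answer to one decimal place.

TBW = 0.5 · 48 = 24 L
Free water deficit = TBW · (Na/145 − 1)
= 24 · (172/145 − 1)
= 24 · 0.1862
= 4.47 L

4.5 L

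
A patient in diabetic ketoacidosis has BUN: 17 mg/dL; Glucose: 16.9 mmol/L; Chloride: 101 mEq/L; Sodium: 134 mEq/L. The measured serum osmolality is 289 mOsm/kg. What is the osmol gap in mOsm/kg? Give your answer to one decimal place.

Calculated osmolality = 2·Na + glucose + BUN/2.8
= 2·134 + 16.9 + 17/2.8
= 268 + 16.90 + 6.07
= 290.97 mOsm/kg ≈ 291.0 mOsm/kg
Osmolar gap = measured − calculated = 289 − 291.0 = -2.0 mOsm/kg

-2.0 mOsm/kg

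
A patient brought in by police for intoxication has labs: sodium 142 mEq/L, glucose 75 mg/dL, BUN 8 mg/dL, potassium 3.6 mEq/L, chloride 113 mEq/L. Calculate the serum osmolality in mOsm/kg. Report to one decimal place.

291.0 mOsm/kg

Calculated osmolality = 2·Na + glucose/18 + BUN/2.8
= 2·142 + 75/18 + 8/2.8
= 284 + 4.17 + 2.86
= 291.03 mOsm/kg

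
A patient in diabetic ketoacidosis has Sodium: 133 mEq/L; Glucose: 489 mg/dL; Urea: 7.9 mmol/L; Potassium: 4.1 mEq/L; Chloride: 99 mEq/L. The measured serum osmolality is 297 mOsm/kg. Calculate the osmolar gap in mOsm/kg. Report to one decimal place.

Calculated osmolality = 2·Na + glucose/18 + urea
= 2·133 + 489/18 + 7.9
= 266 + 27.17 + 7.90
= 301.07 mOsm/kg ≈ 301.1 mOsm/kg
Osmolar gap = measured − calculated = 297 − 301.1 = -4.1 mOsm/kg

-4.1 mOsm/kg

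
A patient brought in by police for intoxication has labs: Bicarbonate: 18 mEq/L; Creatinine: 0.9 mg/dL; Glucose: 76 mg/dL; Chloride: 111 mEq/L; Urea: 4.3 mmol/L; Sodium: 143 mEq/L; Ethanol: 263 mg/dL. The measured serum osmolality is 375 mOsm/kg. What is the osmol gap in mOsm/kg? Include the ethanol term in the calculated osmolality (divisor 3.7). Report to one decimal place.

Calculated osmolality = 2·Na + glucose/18 + urea + ethanol/3.7
= 2·143 + 76/18 + 4.3 + 263/3.7
= 286 + 4.22 + 4.30 + 71.08
= 365.6 mOsm/kg ≈ 365.6 mOsm/kg
Osmolar gap = measured − calculated = 375 − 365.6 = 9.4 mOsm/kg

9.4 mOsm/kg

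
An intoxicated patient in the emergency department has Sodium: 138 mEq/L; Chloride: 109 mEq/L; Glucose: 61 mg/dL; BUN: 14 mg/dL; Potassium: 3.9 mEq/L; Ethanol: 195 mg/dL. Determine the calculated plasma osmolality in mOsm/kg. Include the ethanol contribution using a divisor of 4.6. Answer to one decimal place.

326.8 mOsm/kg

Calculated osmolality = 2·Na + glucose/18 + BUN/2.8 + ethanol/4.6
= 2·138 + 61/18 + 14/2.8 + 195/4.6
= 276 + 3.39 + 5 + 42.39
= 326.78 mOsm/kg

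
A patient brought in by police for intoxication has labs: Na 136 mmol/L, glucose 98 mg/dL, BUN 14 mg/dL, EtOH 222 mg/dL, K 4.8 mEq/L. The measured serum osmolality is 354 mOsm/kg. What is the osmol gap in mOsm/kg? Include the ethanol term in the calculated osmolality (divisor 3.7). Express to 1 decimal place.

11.6 mOsm/kg

Calculated osmolality = 2·Na + glucose/18 + BUN/2.8 + ethanol/3.7
= 2·136 + 98/18 + 14/2.8 + 222/3.7
= 272 + 5.44 + 5 + 60
= 342.44 mOsm/kg ≈ 342.4 mOsm/kg
Osmolar gap = measured − calculated = 354 − 342.4 = 11.6 mOsm/kg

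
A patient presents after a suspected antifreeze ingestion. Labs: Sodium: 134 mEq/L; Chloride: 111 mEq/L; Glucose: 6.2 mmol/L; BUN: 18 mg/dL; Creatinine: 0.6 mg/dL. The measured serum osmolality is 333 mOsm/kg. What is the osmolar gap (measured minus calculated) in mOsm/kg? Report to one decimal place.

52.4 mOsm/kg

Calculated osmolality = 2·Na + glucose + BUN/2.8
= 2·134 + 6.2 + 18/2.8
= 268 + 6.20 + 6.43
= 280.63 mOsm/kg ≈ 280.6 mOsm/kg
Osmolar gap = measured − calculated = 333 − 280.6 = 52.4 mOsm/kg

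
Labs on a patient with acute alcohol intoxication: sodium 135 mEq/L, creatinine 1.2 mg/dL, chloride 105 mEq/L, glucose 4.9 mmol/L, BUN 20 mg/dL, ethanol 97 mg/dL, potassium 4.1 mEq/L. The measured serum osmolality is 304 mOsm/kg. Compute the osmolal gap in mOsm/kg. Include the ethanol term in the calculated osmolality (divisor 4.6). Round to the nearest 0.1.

0.9 mOsm/kg

Calculated osmolality = 2·Na + glucose + BUN/2.8 + ethanol/4.6
= 2·135 + 4.9 + 20/2.8 + 97/4.6
= 270 + 4.90 + 7.14 + 21.09
= 303.13 mOsm/kg ≈ 303.1 mOsm/kg
Osmolar gap = measured − calculated = 304 − 303.1 = 0.9 mOsm/kg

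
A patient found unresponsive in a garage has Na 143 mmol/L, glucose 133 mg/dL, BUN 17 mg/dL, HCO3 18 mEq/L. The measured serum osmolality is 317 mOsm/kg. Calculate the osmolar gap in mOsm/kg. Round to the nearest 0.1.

Calculated osmolality = 2·Na + glucose/18 + BUN/2.8
= 2·143 + 133/18 + 17/2.8
= 286 + 7.39 + 6.07
= 299.46 mOsm/kg ≈ 299.5 mOsm/kg
Osmolar gap = measured − calculated = 317 − 299.5 = 17.5 mOsm/kg

17.5 mOsm/kg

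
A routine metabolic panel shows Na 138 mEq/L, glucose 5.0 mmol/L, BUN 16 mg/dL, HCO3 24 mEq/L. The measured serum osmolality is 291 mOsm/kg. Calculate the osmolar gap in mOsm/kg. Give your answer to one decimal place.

Calculated osmolality = 2·Na + glucose + BUN/2.8
= 2·138 + 5 + 16/2.8
= 276 + 5 + 5.71
= 286.71 mOsm/kg ≈ 286.7 mOsm/kg
Osmolar gap = measured − calculated = 291 − 286.7 = 4.3 mOsm/kg

4.3 mOsm/kg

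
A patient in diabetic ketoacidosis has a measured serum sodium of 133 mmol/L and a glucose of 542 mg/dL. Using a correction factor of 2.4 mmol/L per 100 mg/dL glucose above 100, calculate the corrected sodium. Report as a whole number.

Corrected Na = measured Na + 2.4 · (glucose − 100)/100
= 133 + 2.4 · (542 − 100)/100
= 133 + 10.6
= 143.6 mmol/L

144 mmol/L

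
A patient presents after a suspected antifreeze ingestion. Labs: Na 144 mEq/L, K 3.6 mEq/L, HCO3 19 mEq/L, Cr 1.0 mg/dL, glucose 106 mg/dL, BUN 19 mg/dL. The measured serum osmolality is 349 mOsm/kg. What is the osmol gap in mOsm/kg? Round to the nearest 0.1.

Calculated osmolality = 2·Na + glucose/18 + BUN/2.8
= 2·144 + 106/18 + 19/2.8
= 288 + 5.89 + 6.79
= 300.68 mOsm/kg ≈ 300.7 mOsm/kg
Osmolar gap = measured − calculated = 349 − 300.7 = 48.3 mOsm/kg

48.3 mOsm/kg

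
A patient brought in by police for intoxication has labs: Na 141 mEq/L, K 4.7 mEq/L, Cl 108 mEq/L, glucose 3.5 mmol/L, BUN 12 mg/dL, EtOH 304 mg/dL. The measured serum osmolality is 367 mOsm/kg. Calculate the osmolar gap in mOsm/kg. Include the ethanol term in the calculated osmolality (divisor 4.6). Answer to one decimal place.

Calculated osmolality = 2·Na + glucose + BUN/2.8 + ethanol/4.6
= 2·141 + 3.5 + 12/2.8 + 304/4.6
= 282 + 3.50 + 4.29 + 66.09
= 355.88 mOsm/kg ≈ 355.9 mOsm/kg
Osmolar gap = measured − calculated = 367 − 355.9 = 11.1 mOsm/kg

11.1 mOsm/kg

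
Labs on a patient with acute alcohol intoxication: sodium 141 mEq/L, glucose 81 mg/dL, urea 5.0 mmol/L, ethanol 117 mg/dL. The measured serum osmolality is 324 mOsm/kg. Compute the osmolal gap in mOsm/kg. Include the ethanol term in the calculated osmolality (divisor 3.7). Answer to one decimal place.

0.9 mOsm/kg

Calculated osmolality = 2·Na + glucose/18 + urea + ethanol/3.7
= 2·141 + 81/18 + 5 + 117/3.7
= 282 + 4.50 + 5 + 31.62
= 323.12 mOsm/kg ≈ 323.1 mOsm/kg
Osmolar gap = measured − calculated = 324 − 323.1 = 0.9 mOsm/kg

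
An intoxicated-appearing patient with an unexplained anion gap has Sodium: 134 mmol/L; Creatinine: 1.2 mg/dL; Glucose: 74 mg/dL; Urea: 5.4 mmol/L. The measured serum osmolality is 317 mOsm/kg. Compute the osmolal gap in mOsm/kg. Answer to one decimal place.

Calculated osmolality = 2·Na + glucose/18 + urea
= 2·134 + 74/18 + 5.4
= 268 + 4.11 + 5.40
= 277.51 mOsm/kg ≈ 277.5 mOsm/kg
Osmolar gap = measured − calculated = 317 − 277.5 = 39.5 mOsm/kg

39.5 mOsm/kg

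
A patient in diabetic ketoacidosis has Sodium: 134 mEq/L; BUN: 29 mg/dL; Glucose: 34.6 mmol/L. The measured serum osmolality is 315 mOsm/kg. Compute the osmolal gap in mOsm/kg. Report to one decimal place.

Calculated osmolality = 2·Na + glucose + BUN/2.8
= 2·134 + 34.6 + 29/2.8
= 268 + 34.60 + 10.36
= 312.96 mOsm/kg ≈ 313.0 mOsm/kg
Osmolar gap = measured − calculated = 315 − 313.0 = 2.0 mOsm/kg

2.0 mOsm/kg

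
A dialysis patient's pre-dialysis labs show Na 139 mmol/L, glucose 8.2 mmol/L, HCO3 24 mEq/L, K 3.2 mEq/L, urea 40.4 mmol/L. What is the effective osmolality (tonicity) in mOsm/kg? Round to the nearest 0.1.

286.2 mOsm/kg

Effective osmolality excludes urea (freely permeant across cell membranes):
2·Na + glucose
= 2·139 + 8.2
= 278 + 8.2
= 286.2 mOsm/kg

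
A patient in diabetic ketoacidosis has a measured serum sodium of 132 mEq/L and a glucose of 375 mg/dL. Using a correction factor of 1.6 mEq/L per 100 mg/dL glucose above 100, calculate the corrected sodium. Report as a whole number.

Corrected Na = measured Na + 1.6 · (glucose − 100)/100
= 132 + 1.6 · (375 − 100)/100
= 132 + 4.4
= 136.4 mEq/L

136 mEq/L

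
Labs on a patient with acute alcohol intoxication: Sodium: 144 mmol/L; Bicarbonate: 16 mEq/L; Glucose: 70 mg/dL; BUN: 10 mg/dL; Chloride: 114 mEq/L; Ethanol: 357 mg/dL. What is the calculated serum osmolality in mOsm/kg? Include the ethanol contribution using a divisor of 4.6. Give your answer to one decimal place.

Calculated osmolality = 2·Na + glucose/18 + BUN/2.8 + ethanol/4.6
= 2·144 + 70/18 + 10/2.8 + 357/4.6
= 288 + 3.89 + 3.57 + 77.61
= 373.07 mOsm/kg

373.1 mOsm/kg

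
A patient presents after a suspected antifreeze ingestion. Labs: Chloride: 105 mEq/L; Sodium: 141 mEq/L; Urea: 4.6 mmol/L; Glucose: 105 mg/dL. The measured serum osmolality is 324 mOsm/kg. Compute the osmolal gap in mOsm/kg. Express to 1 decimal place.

31.6 mOsm/kg

Calculated osmolality = 2·Na + glucose/18 + urea
= 2·141 + 105/18 + 4.6
= 282 + 5.83 + 4.60
= 292.43 mOsm/kg ≈ 292.4 mOsm/kg
Osmolar gap = measured − calculated = 324 − 292.4 = 31.6 mOsm/kg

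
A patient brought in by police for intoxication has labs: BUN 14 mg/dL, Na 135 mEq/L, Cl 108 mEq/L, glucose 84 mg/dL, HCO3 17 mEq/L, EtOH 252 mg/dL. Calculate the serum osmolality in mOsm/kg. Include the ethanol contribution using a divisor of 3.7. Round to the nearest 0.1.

347.8 mOsm/kg

Calculated osmolality = 2·Na + glucose/18 + BUN/2.8 + ethanol/3.7
= 2·135 + 84/18 + 14/2.8 + 252/3.7
= 270 + 4.67 + 5 + 68.11
= 347.78 mOsm/kg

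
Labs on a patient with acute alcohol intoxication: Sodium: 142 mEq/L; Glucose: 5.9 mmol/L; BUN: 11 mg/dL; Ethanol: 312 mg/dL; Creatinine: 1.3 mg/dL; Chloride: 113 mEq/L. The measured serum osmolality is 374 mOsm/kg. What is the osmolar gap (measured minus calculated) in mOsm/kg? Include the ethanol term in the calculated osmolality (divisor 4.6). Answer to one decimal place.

Calculated osmolality = 2·Na + glucose + BUN/2.8 + ethanol/4.6
= 2·142 + 5.9 + 11/2.8 + 312/4.6
= 284 + 5.90 + 3.93 + 67.83
= 361.66 mOsm/kg ≈ 361.7 mOsm/kg
Osmolar gap = measured − calculated = 374 − 361.7 = 12.3 mOsm/kg

12.3 mOsm/kg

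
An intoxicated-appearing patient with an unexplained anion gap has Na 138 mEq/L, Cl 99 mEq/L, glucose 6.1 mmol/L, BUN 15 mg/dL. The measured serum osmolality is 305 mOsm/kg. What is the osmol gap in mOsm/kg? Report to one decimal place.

17.5 mOsm/kg

Calculated osmolality = 2·Na + glucose + BUN/2.8
= 2·138 + 6.1 + 15/2.8
= 276 + 6.10 + 5.36
= 287.46 mOsm/kg ≈ 287.5 mOsm/kg
Osmolar gap = measured − calculated = 305 − 287.5 = 17.5 mOsm/kg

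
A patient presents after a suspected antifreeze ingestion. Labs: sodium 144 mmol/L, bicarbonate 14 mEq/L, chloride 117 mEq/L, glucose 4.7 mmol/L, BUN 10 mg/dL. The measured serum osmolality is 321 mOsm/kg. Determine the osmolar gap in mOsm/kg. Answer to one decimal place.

Calculated osmolality = 2·Na + glucose + BUN/2.8
= 2·144 + 4.7 + 10/2.8
= 288 + 4.70 + 3.57
= 296.27 mOsm/kg ≈ 296.3 mOsm/kg
Osmolar gap = measured − calculated = 321 − 296.3 = 24.7 mOsm/kg

24.7 mOsm/kg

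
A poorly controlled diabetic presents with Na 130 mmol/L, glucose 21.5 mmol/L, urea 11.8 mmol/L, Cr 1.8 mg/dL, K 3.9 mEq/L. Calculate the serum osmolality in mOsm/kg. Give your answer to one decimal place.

Calculated osmolality = 2·Na + glucose + urea
= 2·130 + 21.5 + 11.8
= 260 + 21.50 + 11.80
= 293.3 mOsm/kg

293.3 mOsm/kg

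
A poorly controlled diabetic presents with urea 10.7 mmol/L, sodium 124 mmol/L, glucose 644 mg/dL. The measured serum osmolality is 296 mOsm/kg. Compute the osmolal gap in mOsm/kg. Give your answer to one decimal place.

1.5 mOsm/kg

Calculated osmolality = 2·Na + glucose/18 + urea
= 2·124 + 644/18 + 10.7
= 248 + 35.78 + 10.70
= 294.48 mOsm/kg ≈ 294.5 mOsm/kg
Osmolar gap = measured − calculated = 296 − 294.5 = 1.5 mOsm/kg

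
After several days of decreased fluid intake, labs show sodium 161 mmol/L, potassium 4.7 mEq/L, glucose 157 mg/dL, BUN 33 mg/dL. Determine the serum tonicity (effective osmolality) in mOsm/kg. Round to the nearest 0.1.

330.7 mOsm/kg

Effective osmolality excludes urea (freely permeant across cell membranes):
2·Na + glucose/18
= 2·161 + 157/18
= 322 + 8.72
= 330.72 mOsm/kg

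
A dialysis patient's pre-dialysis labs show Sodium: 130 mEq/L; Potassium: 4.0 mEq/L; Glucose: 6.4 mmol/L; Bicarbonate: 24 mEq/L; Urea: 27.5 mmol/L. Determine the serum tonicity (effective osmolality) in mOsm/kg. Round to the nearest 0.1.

Effective osmolality excludes urea (freely permeant across cell membranes):
2·Na + glucose
= 2·130 + 6.4
= 260 + 6.4
= 266.4 mOsm/kg

266.4 mOsm/kg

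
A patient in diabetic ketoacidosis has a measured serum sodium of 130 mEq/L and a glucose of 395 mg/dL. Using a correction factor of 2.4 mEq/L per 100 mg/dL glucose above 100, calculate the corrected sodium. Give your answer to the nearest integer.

137 mEq/L

Corrected Na = measured Na + 2.4 · (glucose − 100)/100
= 130 + 2.4 · (395 − 100)/100
= 130 + 7.1
= 137.1 mEq/L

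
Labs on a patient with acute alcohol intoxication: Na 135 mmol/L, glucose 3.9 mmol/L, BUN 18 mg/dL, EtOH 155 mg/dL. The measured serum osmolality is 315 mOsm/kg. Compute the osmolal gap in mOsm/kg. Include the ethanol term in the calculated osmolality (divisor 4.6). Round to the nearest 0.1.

Calculated osmolality = 2·Na + glucose + BUN/2.8 + ethanol/4.6
= 2·135 + 3.9 + 18/2.8 + 155/4.6
= 270 + 3.90 + 6.43 + 33.70
= 314.03 mOsm/kg ≈ 314.0 mOsm/kg
Osmolar gap = measured − calculated = 315 − 314.0 = 1.0 mOsm/kg

1.0 mOsm/kg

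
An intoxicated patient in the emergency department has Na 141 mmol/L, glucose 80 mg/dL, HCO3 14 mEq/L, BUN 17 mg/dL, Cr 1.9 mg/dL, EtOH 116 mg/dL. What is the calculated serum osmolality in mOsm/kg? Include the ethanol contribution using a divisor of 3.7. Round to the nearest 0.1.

Calculated osmolality = 2·Na + glucose/18 + BUN/2.8 + ethanol/3.7
= 2·141 + 80/18 + 17/2.8 + 116/3.7
= 282 + 4.44 + 6.07 + 31.35
= 323.86 mOsm/kg

323.9 mOsm/kg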